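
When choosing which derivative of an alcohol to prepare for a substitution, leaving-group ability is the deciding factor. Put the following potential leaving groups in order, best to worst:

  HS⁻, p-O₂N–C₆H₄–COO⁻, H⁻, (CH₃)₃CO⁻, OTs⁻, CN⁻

The more stable X⁻ (or X) is on its own — i.e. the weaker a base it is — the better a leaving group it makes.
OTs⁻: pKₐ(p-CH₃C₆H₄SO₃H (TsOH)) ≈ -2.8
p-O₂N–C₆H₄–COO⁻: pKₐ(p-nitrobenzoic acid) ≈ 3.4
HS⁻: pKₐ(H₂S) ≈ 7
CN⁻: pKₐ(HCN) ≈ 9.2
(CH₃)₃CO⁻: pKₐ(t-BuOH) ≈ 18
H⁻: pKₐ(H₂) ≈ 36

OTs⁻ > p-O₂N–C₆H₄–COO⁻ > HS⁻ > CN⁻ > (CH₃)₃CO⁻ > H⁻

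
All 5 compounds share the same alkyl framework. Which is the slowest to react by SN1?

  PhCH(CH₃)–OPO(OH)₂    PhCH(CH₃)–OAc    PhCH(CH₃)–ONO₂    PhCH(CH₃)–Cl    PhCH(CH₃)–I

PhCH(CH₃)–OAc

Identical carbon frameworks mean the comparison reduces to leaving-group quality.
The more stable X⁻ (or X) is on its own — i.e. the weaker a base it is — the better a leaving group it makes.
PhCH(CH₃)–I loses I⁻: pKₐ(HI) ≈ -10
PhCH(CH₃)–Cl loses Cl⁻: pKₐ(HCl) ≈ -7
PhCH(CH₃)–ONO₂ loses NO₃⁻: pKₐ(HNO₃) ≈ -1.3
PhCH(CH₃)–OPO(OH)₂ loses H₂PO₄⁻: pKₐ(H₃PO₄) ≈ 2.1
PhCH(CH₃)–OAc loses AcO⁻: pKₐ(CH₃COOH) ≈ 4.8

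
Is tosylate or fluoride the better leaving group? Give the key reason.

tosylate is the better leaving group.
pKₐ(p-CH₃C₆H₄SO₃H (TsOH)) ≈ -2.8 versus pKₐ(HF) ≈ 3.2: tosylate is the much weaker base.
Resonance-delocalised arenesulfonate.

tosylate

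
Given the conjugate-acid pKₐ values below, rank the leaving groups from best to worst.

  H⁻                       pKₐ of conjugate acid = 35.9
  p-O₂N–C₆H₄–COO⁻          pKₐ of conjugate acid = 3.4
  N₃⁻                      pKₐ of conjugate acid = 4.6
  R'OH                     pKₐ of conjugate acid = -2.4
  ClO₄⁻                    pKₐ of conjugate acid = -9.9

ClO₄⁻ > R'OH > p-O₂N–C₆H₄–COO⁻ > N₃⁻ > H⁻

Lower conjugate-acid pKₐ ⇒ weaker base ⇒ better leaving group.
Sorting by the given values: ClO₄⁻ (-9.9), R'OH (-2.4), p-O₂N–C₆H₄–COO⁻ (3.4), N₃⁻ (4.6), H⁻ (35.9).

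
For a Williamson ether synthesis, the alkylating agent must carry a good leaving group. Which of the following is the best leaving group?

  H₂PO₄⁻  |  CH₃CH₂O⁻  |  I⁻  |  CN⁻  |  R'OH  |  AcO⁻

I⁻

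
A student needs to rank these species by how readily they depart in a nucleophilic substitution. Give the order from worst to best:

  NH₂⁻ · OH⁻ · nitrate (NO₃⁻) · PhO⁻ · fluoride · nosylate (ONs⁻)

nosylate (ONs⁻): pKₐ(p-O₂NC₆H₄SO₃H) ≈ -3.5
nitrate (NO₃⁻): pKₐ(HNO₃) ≈ -1.3 — resonance-delocalised over three oxygens
fluoride: pKₐ(HF) ≈ 3.2 — small and strongly basic; the poor halide leaving group
PhO⁻: pKₐ(C₆H₅OH (phenol)) ≈ 10 — resonance into the ring helps, but still a poor LG
OH⁻: pKₐ(H₂O) ≈ 15.7
NH₂⁻: pKₐ(NH₃) ≈ 38 — extremely strong base; never a leaving group
Reversing gives the worst-to-best order requested.

NH₂⁻ < OH⁻ < PhO⁻ < fluoride < nitrate (NO₃⁻) < nosylate (ONs⁻)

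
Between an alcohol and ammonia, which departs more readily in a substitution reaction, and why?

an alcohol

an alcohol is the better leaving group.
pKₐ(R'OH₂⁺) ≈ -2.4 versus pKₐ(NH₄⁺) ≈ 9.2: an alcohol is the much weaker base.
Neutral; leaves from a protonated ether (an oxonium ion, R–O(H)R'⁺).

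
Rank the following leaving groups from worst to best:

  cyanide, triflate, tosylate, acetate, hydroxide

Leaving-group ability tracks the stability of the departed species; conjugate-acid pKₐ is the usual yardstick (lower pKₐ → better LG).
triflate: pKₐ(CF₃SO₃H (triflic acid)) ≈ -14
tosylate: pKₐ(p-CH₃C₆H₄SO₃H (TsOH)) ≈ -2.8
acetate: pKₐ(CH₃COOH) ≈ 4.8
cyanide: pKₐ(HCN) ≈ 9.2
hydroxide: pKₐ(H₂O) ≈ 15.7
The question asks for worst first, so the sequence is read in increasing leaving-group ability.

hydroxide < cyanide < acetate < tosylate < triflate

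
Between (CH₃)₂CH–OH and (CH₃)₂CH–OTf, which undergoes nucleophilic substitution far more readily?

(CH₃)₂CH–OTf

From (CH₃)₂CH–OH the departing group would be OH⁻ (pKₐ(H₂O) ≈ 15.7). Strong base; essentially never leaves without prior activation.
From (CH₃)₂CH–OTf the leaving group is OTf⁻ (pKₐ(CF₃SO₃H (triflic acid)) ≈ -14). Charge spread over three oxygens and a CF₃ group; the premier leaving group in synthesis.
(In practice (CH₃)₂CH–OTf is made from (CH₃)₂CH–OH by treatment with Tf₂O / 2,6-lutidine, converting the hydroxyl into a triflate.)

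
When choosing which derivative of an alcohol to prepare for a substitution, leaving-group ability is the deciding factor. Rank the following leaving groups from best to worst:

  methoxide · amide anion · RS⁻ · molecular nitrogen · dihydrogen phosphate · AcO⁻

The more stable X⁻ (or X) is on its own — i.e. the weaker a base it is — the better a leaving group it makes.
molecular nitrogen: no meaningful conjugate acid; N₂ departs as an exceptionally stable neutral molecule
dihydrogen phosphate: pKₐ(H₃PO₄) ≈ 2.1
AcO⁻: pKₐ(CH₃COOH) ≈ 4.8
RS⁻: pKₐ(RSH (a thiol)) ≈ 10.5
methoxide: pKₐ(CH₃OH) ≈ 15.5
amide anion: pKₐ(NH₃) ≈ 38

molecular nitrogen > dihydrogen phosphate > AcO⁻ > RS⁻ > methoxide > amide anion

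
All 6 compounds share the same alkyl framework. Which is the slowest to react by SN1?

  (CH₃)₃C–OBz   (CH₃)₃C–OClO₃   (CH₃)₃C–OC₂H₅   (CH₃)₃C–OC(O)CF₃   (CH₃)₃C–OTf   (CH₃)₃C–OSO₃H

The skeletons are identical, so relative rate is governed entirely by leaving-group ability.
The more stable X⁻ (or X) is on its own — i.e. the weaker a base it is — the better a leaving group it makes.
(CH₃)₃C–OTf loses OTf⁻: pKₐ(CF₃SO₃H (triflic acid)) ≈ -14
(CH₃)₃C–OClO₃ loses ClO₄⁻: pKₐ(HClO₄) ≈ -10
(CH₃)₃C–OSO₃H loses HSO₄⁻: pKₐ(H₂SO₄) ≈ -3
(CH₃)₃C–OC(O)CF₃ loses CF₃COO⁻: pKₐ(CF₃COOH) ≈ 0.2
(CH₃)₃C–OBz loses PhCOO⁻: pKₐ(C₆H₅COOH) ≈ 4.2
(CH₃)₃C–OC₂H₅ loses CH₃CH₂O⁻: pKₐ(CH₃CH₂OH) ≈ 16

(CH₃)₃C–OC₂H₅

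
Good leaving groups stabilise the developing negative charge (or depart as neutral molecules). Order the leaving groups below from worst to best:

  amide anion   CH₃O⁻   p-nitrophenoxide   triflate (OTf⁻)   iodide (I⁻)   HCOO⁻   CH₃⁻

CH₃⁻ < amide anion < CH₃O⁻ < p-nitrophenoxide < HCOO⁻ < iodide (I⁻) < triflate (OTf⁻)

Leaving-group ability tracks the stability of the departed species; conjugate-acid pKₐ is the usual yardstick (lower pKₐ → better LG).
triflate (OTf⁻): pKₐ(CF₃SO₃H (triflic acid)) ≈ -14
iodide (I⁻): pKₐ(HI) ≈ -10
HCOO⁻: pKₐ(HCOOH) ≈ 3.8
p-nitrophenoxide: pKₐ(p-nitrophenol) ≈ 7.2
CH₃O⁻: pKₐ(CH₃OH) ≈ 15.5
amide anion: pKₐ(NH₃) ≈ 38
CH₃⁻: pKₐ(CH₄) ≈ 48
Reversing gives the worst-to-best order requested.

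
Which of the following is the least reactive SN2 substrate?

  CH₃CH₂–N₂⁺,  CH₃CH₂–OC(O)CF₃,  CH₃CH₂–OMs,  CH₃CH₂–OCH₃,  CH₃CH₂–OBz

CH₃CH₂–OCH₃

The skeletons are identical, so relative rate is governed entirely by leaving-group ability.
A good leaving group is a weak base: the lower the pKₐ of its conjugate acid, the more readily it departs.
CH₃CH₂–N₂⁺ loses N₂: no meaningful conjugate acid; N₂ departs as an exceptionally stable neutral molecule
CH₃CH₂–OMs loses OMs⁻: pKₐ(CH₃SO₃H (MsOH)) ≈ -1.9
CH₃CH₂–OC(O)CF₃ loses CF₃COO⁻: pKₐ(CF₃COOH) ≈ 0.2
CH₃CH₂–OBz loses PhCOO⁻: pKₐ(C₆H₅COOH) ≈ 4.2
CH₃CH₂–OCH₃ loses CH₃O⁻: pKₐ(CH₃OH) ≈ 15.5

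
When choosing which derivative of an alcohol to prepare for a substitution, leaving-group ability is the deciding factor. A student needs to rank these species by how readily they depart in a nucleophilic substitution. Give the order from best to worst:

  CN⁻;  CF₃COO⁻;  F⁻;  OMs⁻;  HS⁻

OMs⁻: pKₐ(CH₃SO₃H (MsOH)) ≈ -1.9 — resonance-delocalised alkanesulfonate
CF₃COO⁻: pKₐ(CF₃COOH) ≈ 0.2 — strongly electron-withdrawing CF₃ stabilises the carboxylate
F⁻: pKₐ(HF) ≈ 3.2 — small and strongly basic; the poor halide leaving group
HS⁻: pKₐ(H₂S) ≈ 7 — larger and more polarisable than the oxygen analogue
CN⁻: pKₐ(HCN) ≈ 9.2 — sp carbon stabilises the charge somewhat, but still a poor LG

OMs⁻ > CF₃COO⁻ > F⁻ > HS⁻ > CN⁻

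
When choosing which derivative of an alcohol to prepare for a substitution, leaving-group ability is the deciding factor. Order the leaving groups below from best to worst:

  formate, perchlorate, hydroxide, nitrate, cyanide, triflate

triflate > perchlorate > nitrate > formate > cyanide > hydroxide

A good leaving group is a weak base: the lower the pKₐ of its conjugate acid, the more readily it departs.
triflate: pKₐ(CF₃SO₃H (triflic acid)) ≈ -14
perchlorate: pKₐ(HClO₄) ≈ -10
nitrate: pKₐ(HNO₃) ≈ -1.3
formate: pKₐ(HCOOH) ≈ 3.8
cyanide: pKₐ(HCN) ≈ 9.2
hydroxide: pKₐ(H₂O) ≈ 15.7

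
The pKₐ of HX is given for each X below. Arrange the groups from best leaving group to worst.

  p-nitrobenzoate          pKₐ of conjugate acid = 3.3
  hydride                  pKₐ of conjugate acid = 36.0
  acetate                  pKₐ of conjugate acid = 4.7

p-nitrobenzoate > acetate > hydride

Lower conjugate-acid pKₐ ⇒ weaker base ⇒ better leaving group.
Sorting by the given values: p-nitrobenzoate (3.3), acetate (4.7), hydride (36.0).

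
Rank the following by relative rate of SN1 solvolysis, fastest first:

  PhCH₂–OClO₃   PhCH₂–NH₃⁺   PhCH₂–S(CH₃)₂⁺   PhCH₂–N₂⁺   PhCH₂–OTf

PhCH₂–N₂⁺ > PhCH₂–OTf > PhCH₂–OClO₃ > PhCH₂–S(CH₃)₂⁺ > PhCH₂–NH₃⁺

The skeletons are identical, so relative rate is governed entirely by leaving-group ability.
Rank by basicity of the departing species: weakest base leaves most easily.
PhCH₂–N₂⁺ loses N₂: no meaningful conjugate acid; N₂ departs as an exceptionally stable neutral molecule
PhCH₂–OTf loses OTf⁻: pKₐ(CF₃SO₃H (triflic acid)) ≈ -14
PhCH₂–OClO₃ loses ClO₄⁻: pKₐ(HClO₄) ≈ -10
PhCH₂–S(CH₃)₂⁺ loses SR'₂: pKₐ(R'₂SH⁺) ≈ -7
PhCH₂–NH₃⁺ loses NH₃: pKₐ(NH₄⁺) ≈ 9.2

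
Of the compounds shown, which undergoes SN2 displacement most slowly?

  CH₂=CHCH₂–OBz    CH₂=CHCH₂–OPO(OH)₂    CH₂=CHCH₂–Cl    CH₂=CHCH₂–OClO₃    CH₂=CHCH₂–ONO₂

With the same alkyl group throughout, only the leaving group differentiates the rates.
Rank by basicity of the departing species: weakest base leaves most easily.
CH₂=CHCH₂–OClO₃ loses ClO₄⁻: pKₐ(HClO₄) ≈ -10
CH₂=CHCH₂–Cl loses Cl⁻: pKₐ(HCl) ≈ -7
CH₂=CHCH₂–ONO₂ loses NO₃⁻: pKₐ(HNO₃) ≈ -1.3
CH₂=CHCH₂–OPO(OH)₂ loses H₂PO₄⁻: pKₐ(H₃PO₄) ≈ 2.1
CH₂=CHCH₂–OBz loses PhCOO⁻: pKₐ(C₆H₅COOH) ≈ 4.2

CH₂=CHCH₂–OBz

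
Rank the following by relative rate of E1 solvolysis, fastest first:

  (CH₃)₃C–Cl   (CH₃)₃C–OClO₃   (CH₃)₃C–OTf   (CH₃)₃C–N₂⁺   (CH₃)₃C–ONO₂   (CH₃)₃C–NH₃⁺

(CH₃)₃C–N₂⁺ > (CH₃)₃C–OTf > (CH₃)₃C–OClO₃ > (CH₃)₃C–Cl > (CH₃)₃C–ONO₂ > (CH₃)₃C–NH₃⁺

The skeletons are identical, so relative rate is governed entirely by leaving-group ability.
A good leaving group is a weak base: the lower the pKₐ of its conjugate acid, the more readily it departs.
(CH₃)₃C–N₂⁺ loses N₂: no meaningful conjugate acid; N₂ departs as an exceptionally stable neutral molecule
(CH₃)₃C–OTf loses OTf⁻: pKₐ(CF₃SO₃H (triflic acid)) ≈ -14
(CH₃)₃C–OClO₃ loses ClO₄⁻: pKₐ(HClO₄) ≈ -10
(CH₃)₃C–Cl loses Cl⁻: pKₐ(HCl) ≈ -7
(CH₃)₃C–ONO₂ loses NO₃⁻: pKₐ(HNO₃) ≈ -1.3
(CH₃)₃C–NH₃⁺ loses NH₃: pKₐ(NH₄⁺) ≈ 9.2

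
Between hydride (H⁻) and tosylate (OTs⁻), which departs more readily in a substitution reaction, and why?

tosylate (OTs⁻)

tosylate (OTs⁻) is the better leaving group.
pKₐ(p-CH₃C₆H₄SO₃H (TsOH)) ≈ -2.8 versus pKₐ(H₂) ≈ 36: tosylate (OTs⁻) is the much weaker base.
Resonance-delocalised arenesulfonate.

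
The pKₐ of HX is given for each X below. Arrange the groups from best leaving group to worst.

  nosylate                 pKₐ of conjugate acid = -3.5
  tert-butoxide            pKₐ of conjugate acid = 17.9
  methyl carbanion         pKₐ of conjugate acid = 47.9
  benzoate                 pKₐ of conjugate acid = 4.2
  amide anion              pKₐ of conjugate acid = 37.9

nosylate > benzoate > tert-butoxide > amide anion > methyl carbanion

Lower conjugate-acid pKₐ ⇒ weaker base ⇒ better leaving group.
Sorting by the given values: nosylate (-3.5), benzoate (4.2), tert-butoxide (17.9), amide anion (37.9), methyl carbanion (47.9).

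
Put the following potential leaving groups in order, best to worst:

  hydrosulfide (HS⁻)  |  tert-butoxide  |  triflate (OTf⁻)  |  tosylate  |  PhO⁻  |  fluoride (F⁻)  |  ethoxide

A good leaving group is a weak base: the lower the pKₐ of its conjugate acid, the more readily it departs.
triflate (OTf⁻): pKₐ(CF₃SO₃H (triflic acid)) ≈ -14
tosylate: pKₐ(p-CH₃C₆H₄SO₃H (TsOH)) ≈ -2.8
fluoride (F⁻): pKₐ(HF) ≈ 3.2
hydrosulfide (HS⁻): pKₐ(H₂S) ≈ 7
PhO⁻: pKₐ(C₆H₅OH (phenol)) ≈ 10
ethoxide: pKₐ(CH₃CH₂OH) ≈ 16
tert-butoxide: pKₐ(t-BuOH) ≈ 18

triflate (OTf⁻) > tosylate > fluoride (F⁻) > hydrosulfide (HS⁻) > PhO⁻ > ethoxide > tert-butoxide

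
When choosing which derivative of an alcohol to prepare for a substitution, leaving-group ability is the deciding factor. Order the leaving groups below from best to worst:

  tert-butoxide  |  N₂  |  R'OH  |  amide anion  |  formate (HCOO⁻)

Rank by basicity of the departing species: weakest base leaves most easily.
N₂: no meaningful conjugate acid; N₂ departs as an exceptionally stable neutral molecule
R'OH: pKₐ(R'OH₂⁺) ≈ -2.4
formate (HCOO⁻): pKₐ(HCOOH) ≈ 3.8
tert-butoxide: pKₐ(t-BuOH) ≈ 18
amide anion: pKₐ(NH₃) ≈ 38

N₂ > R'OH > formate (HCOO⁻) > tert-butoxide > amide anion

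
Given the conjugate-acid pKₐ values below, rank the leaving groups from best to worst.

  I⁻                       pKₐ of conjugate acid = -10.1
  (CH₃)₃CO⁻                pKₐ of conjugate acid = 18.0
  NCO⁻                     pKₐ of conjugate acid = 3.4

Lower conjugate-acid pKₐ ⇒ weaker base ⇒ better leaving group.
Sorting by the given values: I⁻ (-10.1), NCO⁻ (3.4), (CH₃)₃CO⁻ (18.0).

I⁻ > NCO⁻ > (CH₃)₃CO⁻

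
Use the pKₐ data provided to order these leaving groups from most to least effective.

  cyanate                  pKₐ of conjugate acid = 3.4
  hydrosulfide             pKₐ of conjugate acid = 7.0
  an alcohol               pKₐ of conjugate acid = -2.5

Lower conjugate-acid pKₐ ⇒ weaker base ⇒ better leaving group.
Sorting by the given values: an alcohol (-2.5), cyanate (3.4), hydrosulfide (7.0).

an alcohol > cyanate > hydrosulfide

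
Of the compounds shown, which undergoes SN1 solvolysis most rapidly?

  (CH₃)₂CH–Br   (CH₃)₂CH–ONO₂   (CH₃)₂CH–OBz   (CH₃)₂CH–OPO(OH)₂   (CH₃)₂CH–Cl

(CH₃)₂CH–Br

Identical carbon frameworks mean the comparison reduces to leaving-group quality.
A good leaving group is a weak base: the lower the pKₐ of its conjugate acid, the more readily it departs.
(CH₃)₂CH–Br loses Br⁻: pKₐ(HBr) ≈ -9
(CH₃)₂CH–Cl loses Cl⁻: pKₐ(HCl) ≈ -7
(CH₃)₂CH–ONO₂ loses NO₃⁻: pKₐ(HNO₃) ≈ -1.3
(CH₃)₂CH–OPO(OH)₂ loses H₂PO₄⁻: pKₐ(H₃PO₄) ≈ 2.1
(CH₃)₂CH–OBz loses PhCOO⁻: pKₐ(C₆H₅COOH) ≈ 4.2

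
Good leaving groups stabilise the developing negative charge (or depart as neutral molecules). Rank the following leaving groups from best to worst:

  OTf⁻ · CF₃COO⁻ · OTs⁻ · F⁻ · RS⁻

A good leaving group is a weak base: the lower the pKₐ of its conjugate acid, the more readily it departs.
OTf⁻: pKₐ(CF₃SO₃H (triflic acid)) ≈ -14
OTs⁻: pKₐ(p-CH₃C₆H₄SO₃H (TsOH)) ≈ -2.8
CF₃COO⁻: pKₐ(CF₃COOH) ≈ 0.2 — strongly electron-withdrawing CF₃ stabilises the carboxylate
F⁻: pKₐ(HF) ≈ 3.2 — small and strongly basic; the poor halide leaving group
RS⁻: pKₐ(RSH (a thiol)) ≈ 10.5 — moderately basic; rarely leaves without activation

OTf⁻ > OTs⁻ > CF₃COO⁻ > F⁻ > RS⁻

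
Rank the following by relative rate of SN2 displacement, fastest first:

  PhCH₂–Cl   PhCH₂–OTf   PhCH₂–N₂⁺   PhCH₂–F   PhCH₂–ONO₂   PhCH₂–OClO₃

PhCH₂–N₂⁺ > PhCH₂–OTf > PhCH₂–OClO₃ > PhCH₂–Cl > PhCH₂–ONO₂ > PhCH₂–F

Identical carbon frameworks mean the comparison reduces to leaving-group quality.
The more stable X⁻ (or X) is on its own — i.e. the weaker a base it is — the better a leaving group it makes.
PhCH₂–N₂⁺ loses N₂: no meaningful conjugate acid; N₂ departs as an exceptionally stable neutral molecule
PhCH₂–OTf loses OTf⁻: pKₐ(CF₃SO₃H (triflic acid)) ≈ -14
PhCH₂–OClO₃ loses ClO₄⁻: pKₐ(HClO₄) ≈ -10
PhCH₂–Cl loses Cl⁻: pKₐ(HCl) ≈ -7
PhCH₂–ONO₂ loses NO₃⁻: pKₐ(HNO₃) ≈ -1.3
PhCH₂–F loses F⁻: pKₐ(HF) ≈ 3.2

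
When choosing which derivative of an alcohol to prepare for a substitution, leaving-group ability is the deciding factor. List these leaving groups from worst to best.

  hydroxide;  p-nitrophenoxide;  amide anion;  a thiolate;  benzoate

amide anion < hydroxide < a thiolate < p-nitrophenoxide < benzoate

Rank by basicity of the departing species: weakest base leaves most easily.
benzoate: pKₐ(C₆H₅COOH) ≈ 4.2 — aryl carboxylate
p-nitrophenoxide: pKₐ(p-nitrophenol) ≈ 7.2 — nitro group delocalises the charge; the classic chromogenic LG
a thiolate: pKₐ(RSH (a thiol)) ≈ 10.5
hydroxide: pKₐ(H₂O) ≈ 15.7
amide anion: pKₐ(NH₃) ≈ 38 — extremely strong base; never a leaving group
The question asks for worst first, so the sequence is read in increasing leaving-group ability.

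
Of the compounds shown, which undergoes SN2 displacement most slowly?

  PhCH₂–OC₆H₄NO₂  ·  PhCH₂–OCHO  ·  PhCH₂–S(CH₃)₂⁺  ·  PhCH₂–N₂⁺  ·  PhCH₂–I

Same R in every case — rank the leaving groups.
The more stable X⁻ (or X) is on its own — i.e. the weaker a base it is — the better a leaving group it makes.
PhCH₂–N₂⁺ loses N₂: no meaningful conjugate acid; N₂ departs as an exceptionally stable neutral molecule
PhCH₂–I loses I⁻: pKₐ(HI) ≈ -10
PhCH₂–S(CH₃)₂⁺ loses SR'₂: pKₐ(R'₂SH⁺) ≈ -7
PhCH₂–OCHO loses HCOO⁻: pKₐ(HCOOH) ≈ 3.8
PhCH₂–OC₆H₄NO₂ loses p-O₂N–C₆H₄–O⁻: pKₐ(p-nitrophenol) ≈ 7.2

PhCH₂–OC₆H₄NO₂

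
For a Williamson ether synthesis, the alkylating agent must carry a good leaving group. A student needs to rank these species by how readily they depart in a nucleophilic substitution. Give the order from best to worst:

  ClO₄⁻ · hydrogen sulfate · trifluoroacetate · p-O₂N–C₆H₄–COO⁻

ClO₄⁻ > hydrogen sulfate > trifluoroacetate > p-O₂N–C₆H₄–COO⁻

Leaving-group ability tracks the stability of the departed species; conjugate-acid pKₐ is the usual yardstick (lower pKₐ → better LG).
ClO₄⁻: pKₐ(HClO₄) ≈ -10
hydrogen sulfate: pKₐ(H₂SO₄) ≈ -3
trifluoroacetate: pKₐ(CF₃COOH) ≈ 0.2
p-O₂N–C₆H₄–COO⁻: pKₐ(p-nitrobenzoic acid) ≈ 3.4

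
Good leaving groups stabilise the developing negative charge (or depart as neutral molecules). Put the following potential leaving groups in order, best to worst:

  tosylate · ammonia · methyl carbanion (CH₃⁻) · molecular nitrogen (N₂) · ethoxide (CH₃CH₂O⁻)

molecular nitrogen (N₂) > tosylate > ammonia > ethoxide (CH₃CH₂O⁻) > methyl carbanion (CH₃⁻)

The more stable X⁻ (or X) is on its own — i.e. the weaker a base it is — the better a leaving group it makes.
molecular nitrogen (N₂): no meaningful conjugate acid; N₂ departs as an exceptionally stable neutral molecule
tosylate: pKₐ(p-CH₃C₆H₄SO₃H (TsOH)) ≈ -2.8
ammonia: pKₐ(NH₄⁺) ≈ 9.2
ethoxide (CH₃CH₂O⁻): pKₐ(CH₃CH₂OH) ≈ 16
methyl carbanion (CH₃⁻): pKₐ(CH₄) ≈ 48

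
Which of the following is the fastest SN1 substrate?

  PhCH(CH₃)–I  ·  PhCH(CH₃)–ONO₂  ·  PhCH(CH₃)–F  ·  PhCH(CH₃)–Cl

The skeletons are identical, so relative rate is governed entirely by leaving-group ability.
Leaving-group ability tracks the stability of the departed species; conjugate-acid pKₐ is the usual yardstick (lower pKₐ → better LG).
PhCH(CH₃)–I loses I⁻: pKₐ(HI) ≈ -10
PhCH(CH₃)–Cl loses Cl⁻: pKₐ(HCl) ≈ -7
PhCH(CH₃)–ONO₂ loses NO₃⁻: pKₐ(HNO₃) ≈ -1.3
PhCH(CH₃)–F loses F⁻: pKₐ(HF) ≈ 3.2

PhCH(CH₃)–I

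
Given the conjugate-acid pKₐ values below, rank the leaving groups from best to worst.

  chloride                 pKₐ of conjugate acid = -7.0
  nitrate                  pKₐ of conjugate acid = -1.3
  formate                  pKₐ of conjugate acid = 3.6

chloride > nitrate > formate

Lower conjugate-acid pKₐ ⇒ weaker base ⇒ better leaving group.
Sorting by the given values: chloride (-7.0), nitrate (-1.3), formate (3.6).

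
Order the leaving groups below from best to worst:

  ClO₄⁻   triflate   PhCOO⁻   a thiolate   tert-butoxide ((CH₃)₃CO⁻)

Leaving-group ability tracks the stability of the departed species; conjugate-acid pKₐ is the usual yardstick (lower pKₐ → better LG).
triflate: pKₐ(CF₃SO₃H (triflic acid)) ≈ -14
ClO₄⁻: pKₐ(HClO₄) ≈ -10
PhCOO⁻: pKₐ(C₆H₅COOH) ≈ 4.2
a thiolate: pKₐ(RSH (a thiol)) ≈ 10.5
tert-butoxide ((CH₃)₃CO⁻): pKₐ(t-BuOH) ≈ 18

triflate > ClO₄⁻ > PhCOO⁻ > a thiolate > tert-butoxide ((CH₃)₃CO⁻)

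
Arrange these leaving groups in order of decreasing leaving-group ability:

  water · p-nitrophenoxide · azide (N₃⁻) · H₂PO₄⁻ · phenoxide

water > H₂PO₄⁻ > azide (N₃⁻) > p-nitrophenoxide > phenoxide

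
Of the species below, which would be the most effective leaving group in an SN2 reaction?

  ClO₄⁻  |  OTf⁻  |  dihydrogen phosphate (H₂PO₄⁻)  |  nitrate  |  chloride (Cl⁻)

OTf⁻

Leaving-group ability tracks the stability of the departed species; conjugate-acid pKₐ is the usual yardstick (lower pKₐ → better LG).
OTf⁻: pKₐ(CF₃SO₃H (triflic acid)) ≈ -14
ClO₄⁻: pKₐ(HClO₄) ≈ -10
chloride (Cl⁻): pKₐ(HCl) ≈ -7
nitrate: pKₐ(HNO₃) ≈ -1.3
dihydrogen phosphate (H₂PO₄⁻): pKₐ(H₃PO₄) ≈ 2.1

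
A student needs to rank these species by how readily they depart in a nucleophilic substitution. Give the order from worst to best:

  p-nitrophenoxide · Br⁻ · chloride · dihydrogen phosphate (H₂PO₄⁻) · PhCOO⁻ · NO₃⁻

Br⁻: pKₐ(HBr) ≈ -9
chloride: pKₐ(HCl) ≈ -7
NO₃⁻: pKₐ(HNO₃) ≈ -1.3 — resonance-delocalised over three oxygens
dihydrogen phosphate (H₂PO₄⁻): pKₐ(H₃PO₄) ≈ 2.1 — moderate base; biological leaving group after further activation
PhCOO⁻: pKₐ(C₆H₅COOH) ≈ 4.2
p-nitrophenoxide: pKₐ(p-nitrophenol) ≈ 7.2 — nitro group delocalises the charge; the classic chromogenic LG
Reversing gives the worst-to-best order requested.

p-nitrophenoxide < PhCOO⁻ < dihydrogen phosphate (H₂PO₄⁻) < NO₃⁻ < chloride < Br⁻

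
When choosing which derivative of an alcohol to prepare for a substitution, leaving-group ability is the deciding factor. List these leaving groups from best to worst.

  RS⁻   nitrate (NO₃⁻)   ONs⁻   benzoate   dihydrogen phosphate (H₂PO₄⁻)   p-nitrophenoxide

ONs⁻ > nitrate (NO₃⁻) > dihydrogen phosphate (H₂PO₄⁻) > benzoate > p-nitrophenoxide > RS⁻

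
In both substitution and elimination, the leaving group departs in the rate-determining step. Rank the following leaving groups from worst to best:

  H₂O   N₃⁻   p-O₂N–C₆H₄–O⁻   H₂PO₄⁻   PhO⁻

PhO⁻ < p-O₂N–C₆H₄–O⁻ < N₃⁻ < H₂PO₄⁻ < H₂O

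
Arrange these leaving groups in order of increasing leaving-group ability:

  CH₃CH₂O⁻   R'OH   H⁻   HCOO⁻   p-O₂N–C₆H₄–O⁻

H⁻ < CH₃CH₂O⁻ < p-O₂N–C₆H₄–O⁻ < HCOO⁻ < R'OH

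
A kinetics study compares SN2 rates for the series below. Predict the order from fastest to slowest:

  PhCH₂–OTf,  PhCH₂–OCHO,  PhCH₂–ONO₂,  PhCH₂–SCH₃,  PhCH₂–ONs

Same R in every case — rank the leaving groups.
Leaving-group ability tracks the stability of the departed species; conjugate-acid pKₐ is the usual yardstick (lower pKₐ → better LG).
PhCH₂–OTf loses OTf⁻: pKₐ(CF₃SO₃H (triflic acid)) ≈ -14
PhCH₂–ONs loses ONs⁻: pKₐ(p-O₂NC₆H₄SO₃H) ≈ -3.5
PhCH₂–ONO₂ loses NO₃⁻: pKₐ(HNO₃) ≈ -1.3
PhCH₂–OCHO loses HCOO⁻: pKₐ(HCOOH) ≈ 3.8
PhCH₂–SCH₃ loses RS⁻: pKₐ(RSH (a thiol)) ≈ 10.5

PhCH₂–OTf > PhCH₂–ONs > PhCH₂–ONO₂ > PhCH₂–OCHO > PhCH₂–SCH₃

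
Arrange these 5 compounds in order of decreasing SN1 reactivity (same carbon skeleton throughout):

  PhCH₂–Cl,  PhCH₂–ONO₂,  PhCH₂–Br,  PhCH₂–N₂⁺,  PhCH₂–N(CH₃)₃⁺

PhCH₂–N₂⁺ > PhCH₂–Br > PhCH₂–Cl > PhCH₂–ONO₂ > PhCH₂–N(CH₃)₃⁺

Identical carbon frameworks mean the comparison reduces to leaving-group quality.
Rank by basicity of the departing species: weakest base leaves most easily.
PhCH₂–N₂⁺ loses N₂: no meaningful conjugate acid; N₂ departs as an exceptionally stable neutral molecule
PhCH₂–Br loses Br⁻: pKₐ(HBr) ≈ -9
PhCH₂–Cl loses Cl⁻: pKₐ(HCl) ≈ -7
PhCH₂–ONO₂ loses NO₃⁻: pKₐ(HNO₃) ≈ -1.3
PhCH₂–N(CH₃)₃⁺ loses NR'₃: pKₐ(R'₃NH⁺) ≈ 10.7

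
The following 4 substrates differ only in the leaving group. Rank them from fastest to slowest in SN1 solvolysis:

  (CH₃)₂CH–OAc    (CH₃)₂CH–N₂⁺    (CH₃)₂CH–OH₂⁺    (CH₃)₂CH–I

Same R in every case — rank the leaving groups.
A good leaving group is a weak base: the lower the pKₐ of its conjugate acid, the more readily it departs.
(CH₃)₂CH–N₂⁺ loses N₂: no meaningful conjugate acid; N₂ departs as an exceptionally stable neutral molecule
(CH₃)₂CH–I loses I⁻: pKₐ(HI) ≈ -10
(CH₃)₂CH–OH₂⁺ loses H₂O: pKₐ(H₃O⁺) ≈ -1.7
(CH₃)₂CH–OAc loses AcO⁻: pKₐ(CH₃COOH) ≈ 4.8

(CH₃)₂CH–N₂⁺ > (CH₃)₂CH–I > (CH₃)₂CH–OH₂⁺ > (CH₃)₂CH–OAc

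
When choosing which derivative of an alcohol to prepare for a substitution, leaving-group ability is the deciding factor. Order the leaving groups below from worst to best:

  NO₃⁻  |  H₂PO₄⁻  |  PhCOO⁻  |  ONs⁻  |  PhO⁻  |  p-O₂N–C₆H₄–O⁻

ONs⁻: pKₐ(p-O₂NC₆H₄SO₃H) ≈ -3.5
NO₃⁻: pKₐ(HNO₃) ≈ -1.3
H₂PO₄⁻: pKₐ(H₃PO₄) ≈ 2.1
PhCOO⁻: pKₐ(C₆H₅COOH) ≈ 4.2
p-O₂N–C₆H₄–O⁻: pKₐ(p-nitrophenol) ≈ 7.2
PhO⁻: pKₐ(C₆H₅OH (phenol)) ≈ 10
Reversing gives the worst-to-best order requested.

PhO⁻ < p-O₂N–C₆H₄–O⁻ < PhCOO⁻ < H₂PO₄⁻ < NO₃⁻ < ONs⁻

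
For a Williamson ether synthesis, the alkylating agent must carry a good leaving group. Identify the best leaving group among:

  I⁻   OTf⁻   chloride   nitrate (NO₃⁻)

A good leaving group is a weak base: the lower the pKₐ of its conjugate acid, the more readily it departs.
OTf⁻: pKₐ(CF₃SO₃H (triflic acid)) ≈ -14
I⁻: pKₐ(HI) ≈ -10
chloride: pKₐ(HCl) ≈ -7
nitrate (NO₃⁻): pKₐ(HNO₃) ≈ -1.3

OTf⁻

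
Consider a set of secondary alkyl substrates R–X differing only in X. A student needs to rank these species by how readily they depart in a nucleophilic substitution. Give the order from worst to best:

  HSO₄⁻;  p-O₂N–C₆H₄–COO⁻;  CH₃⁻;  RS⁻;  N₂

A good leaving group is a weak base: the lower the pKₐ of its conjugate acid, the more readily it departs.
N₂: no meaningful conjugate acid; N₂ departs as an exceptionally stable neutral molecule
HSO₄⁻: pKₐ(H₂SO₄) ≈ -3
p-O₂N–C₆H₄–COO⁻: pKₐ(p-nitrobenzoic acid) ≈ 3.4 — electron-withdrawing nitro group stabilises the carboxylate
RS⁻: pKₐ(RSH (a thiol)) ≈ 10.5 — moderately basic; rarely leaves without activation
CH₃⁻: pKₐ(CH₄) ≈ 48 — unstabilised carbanion; the worst conceivable leaving group
Reversing gives the worst-to-best order requested.

CH₃⁻ < RS⁻ < p-O₂N–C₆H₄–COO⁻ < HSO₄⁻ < N₂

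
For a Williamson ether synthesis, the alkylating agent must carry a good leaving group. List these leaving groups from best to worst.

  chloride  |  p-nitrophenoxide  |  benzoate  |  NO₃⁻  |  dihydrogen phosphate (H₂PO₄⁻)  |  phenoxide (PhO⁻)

chloride > NO₃⁻ > dihydrogen phosphate (H₂PO₄⁻) > benzoate > p-nitrophenoxide > phenoxide (PhO⁻)

Rank by basicity of the departing species: weakest base leaves most easily.
chloride: pKₐ(HCl) ≈ -7 — moderately weak base
NO₃⁻: pKₐ(HNO₃) ≈ -1.3 — resonance-delocalised over three oxygens
dihydrogen phosphate (H₂PO₄⁻): pKₐ(H₃PO₄) ≈ 2.1 — moderate base; biological leaving group after further activation
benzoate: pKₐ(C₆H₅COOH) ≈ 4.2 — aryl carboxylate
p-nitrophenoxide: pKₐ(p-nitrophenol) ≈ 7.2 — nitro group delocalises the charge; the classic chromogenic LG
phenoxide (PhO⁻): pKₐ(C₆H₅OH (phenol)) ≈ 10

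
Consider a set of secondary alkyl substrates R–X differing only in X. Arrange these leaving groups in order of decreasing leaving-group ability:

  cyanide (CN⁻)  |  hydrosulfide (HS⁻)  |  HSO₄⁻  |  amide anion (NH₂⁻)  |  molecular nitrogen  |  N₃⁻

molecular nitrogen > HSO₄⁻ > N₃⁻ > hydrosulfide (HS⁻) > cyanide (CN⁻) > amide anion (NH₂⁻)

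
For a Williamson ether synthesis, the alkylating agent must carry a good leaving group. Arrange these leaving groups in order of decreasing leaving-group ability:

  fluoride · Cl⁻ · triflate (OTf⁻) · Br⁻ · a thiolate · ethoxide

triflate (OTf⁻) > Br⁻ > Cl⁻ > fluoride > a thiolate > ethoxide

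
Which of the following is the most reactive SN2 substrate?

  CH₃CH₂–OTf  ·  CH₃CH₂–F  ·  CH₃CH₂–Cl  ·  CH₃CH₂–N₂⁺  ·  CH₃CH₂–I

Identical carbon frameworks mean the comparison reduces to leaving-group quality.
A good leaving group is a weak base: the lower the pKₐ of its conjugate acid, the more readily it departs.
CH₃CH₂–N₂⁺ loses N₂: no meaningful conjugate acid; N₂ departs as an exceptionally stable neutral molecule
CH₃CH₂–OTf loses OTf⁻: pKₐ(CF₃SO₃H (triflic acid)) ≈ -14
CH₃CH₂–I loses I⁻: pKₐ(HI) ≈ -10
CH₃CH₂–Cl loses Cl⁻: pKₐ(HCl) ≈ -7
CH₃CH₂–F loses F⁻: pKₐ(HF) ≈ 3.2

CH₃CH₂–N₂⁺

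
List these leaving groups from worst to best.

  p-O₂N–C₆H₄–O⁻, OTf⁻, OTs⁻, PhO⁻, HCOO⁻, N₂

PhO⁻ < p-O₂N–C₆H₄–O⁻ < HCOO⁻ < OTs⁻ < OTf⁻ < N₂

The more stable X⁻ (or X) is on its own — i.e. the weaker a base it is — the better a leaving group it makes.
N₂: no meaningful conjugate acid; N₂ departs as an exceptionally stable neutral molecule
OTf⁻: pKₐ(CF₃SO₃H (triflic acid)) ≈ -14
OTs⁻: pKₐ(p-CH₃C₆H₄SO₃H (TsOH)) ≈ -2.8
HCOO⁻: pKₐ(HCOOH) ≈ 3.8
p-O₂N–C₆H₄–O⁻: pKₐ(p-nitrophenol) ≈ 7.2
PhO⁻: pKₐ(C₆H₅OH (phenol)) ≈ 10
Reversing gives the worst-to-best order requested.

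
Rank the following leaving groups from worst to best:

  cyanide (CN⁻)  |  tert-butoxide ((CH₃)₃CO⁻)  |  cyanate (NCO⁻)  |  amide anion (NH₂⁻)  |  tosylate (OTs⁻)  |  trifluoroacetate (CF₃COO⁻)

amide anion (NH₂⁻) < tert-butoxide ((CH₃)₃CO⁻) < cyanide (CN⁻) < cyanate (NCO⁻) < trifluoroacetate (CF₃COO⁻) < tosylate (OTs⁻)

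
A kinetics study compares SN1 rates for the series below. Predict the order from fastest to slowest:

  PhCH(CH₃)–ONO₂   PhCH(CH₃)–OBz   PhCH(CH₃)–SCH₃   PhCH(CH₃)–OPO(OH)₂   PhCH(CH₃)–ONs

PhCH(CH₃)–ONs > PhCH(CH₃)–ONO₂ > PhCH(CH₃)–OPO(OH)₂ > PhCH(CH₃)–OBz > PhCH(CH₃)–SCH₃

Same R in every case — rank the leaving groups.
Leaving-group ability tracks the stability of the departed species; conjugate-acid pKₐ is the usual yardstick (lower pKₐ → better LG).
PhCH(CH₃)–ONs loses ONs⁻: pKₐ(p-O₂NC₆H₄SO₃H) ≈ -3.5
PhCH(CH₃)–ONO₂ loses NO₃⁻: pKₐ(HNO₃) ≈ -1.3
PhCH(CH₃)–OPO(OH)₂ loses H₂PO₄⁻: pKₐ(H₃PO₄) ≈ 2.1
PhCH(CH₃)–OBz loses PhCOO⁻: pKₐ(C₆H₅COOH) ≈ 4.2
PhCH(CH₃)–SCH₃ loses RS⁻: pKₐ(RSH (a thiol)) ≈ 10.5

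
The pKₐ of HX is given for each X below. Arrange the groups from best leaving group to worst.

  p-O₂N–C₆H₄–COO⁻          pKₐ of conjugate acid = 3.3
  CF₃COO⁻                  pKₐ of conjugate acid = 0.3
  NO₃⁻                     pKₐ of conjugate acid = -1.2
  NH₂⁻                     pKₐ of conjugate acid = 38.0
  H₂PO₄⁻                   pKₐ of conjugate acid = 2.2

NO₃⁻ > CF₃COO⁻ > H₂PO₄⁻ > p-O₂N–C₆H₄–COO⁻ > NH₂⁻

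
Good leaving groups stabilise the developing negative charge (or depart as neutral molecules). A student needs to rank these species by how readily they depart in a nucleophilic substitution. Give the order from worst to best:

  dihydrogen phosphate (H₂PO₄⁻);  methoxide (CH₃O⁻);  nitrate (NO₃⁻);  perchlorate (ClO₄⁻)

methoxide (CH₃O⁻) < dihydrogen phosphate (H₂PO₄⁻) < nitrate (NO₃⁻) < perchlorate (ClO₄⁻)

perchlorate (ClO₄⁻): pKₐ(HClO₄) ≈ -10
nitrate (NO₃⁻): pKₐ(HNO₃) ≈ -1.3
dihydrogen phosphate (H₂PO₄⁻): pKₐ(H₃PO₄) ≈ 2.1
methoxide (CH₃O⁻): pKₐ(CH₃OH) ≈ 15.5
The question asks for worst first, so the sequence is read in increasing leaving-group ability.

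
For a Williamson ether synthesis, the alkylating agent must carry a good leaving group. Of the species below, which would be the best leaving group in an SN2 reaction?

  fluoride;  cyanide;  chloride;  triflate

triflate

The more stable X⁻ (or X) is on its own — i.e. the weaker a base it is — the better a leaving group it makes.
triflate: pKₐ(CF₃SO₃H (triflic acid)) ≈ -14
chloride: pKₐ(HCl) ≈ -7
fluoride: pKₐ(HF) ≈ 3.2
cyanide: pKₐ(HCN) ≈ 9.2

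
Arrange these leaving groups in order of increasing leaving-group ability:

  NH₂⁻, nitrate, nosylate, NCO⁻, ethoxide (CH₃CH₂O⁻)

The more stable X⁻ (or X) is on its own — i.e. the weaker a base it is — the better a leaving group it makes.
nosylate: pKₐ(p-O₂NC₆H₄SO₃H) ≈ -3.5
nitrate: pKₐ(HNO₃) ≈ -1.3 — resonance-delocalised over three oxygens
NCO⁻: pKₐ(HOCN) ≈ 3.5 — resonance between N and O
ethoxide (CH₃CH₂O⁻): pKₐ(CH₃CH₂OH) ≈ 16 — strong base; alkoxides do not leave unassisted
NH₂⁻: pKₐ(NH₃) ≈ 38 — extremely strong base; never a leaving group
The question asks for worst first, so the sequence is read in increasing leaving-group ability.

NH₂⁻ < ethoxide (CH₃CH₂O⁻) < NCO⁻ < nitrate < nosylate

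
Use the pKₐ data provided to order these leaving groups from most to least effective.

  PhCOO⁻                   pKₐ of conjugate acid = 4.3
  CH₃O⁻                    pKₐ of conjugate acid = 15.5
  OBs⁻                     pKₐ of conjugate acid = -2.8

OBs⁻ > PhCOO⁻ > CH₃O⁻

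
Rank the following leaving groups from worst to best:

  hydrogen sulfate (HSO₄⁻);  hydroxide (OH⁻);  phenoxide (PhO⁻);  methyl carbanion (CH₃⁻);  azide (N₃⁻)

hydrogen sulfate (HSO₄⁻): pKₐ(H₂SO₄) ≈ -3
azide (N₃⁻): pKₐ(HN₃) ≈ 4.7
phenoxide (PhO⁻): pKₐ(C₆H₅OH (phenol)) ≈ 10
hydroxide (OH⁻): pKₐ(H₂O) ≈ 15.7
methyl carbanion (CH₃⁻): pKₐ(CH₄) ≈ 48
Reversing gives the worst-to-best order requested.

methyl carbanion (CH₃⁻) < hydroxide (OH⁻) < phenoxide (PhO⁻) < azide (N₃⁻) < hydrogen sulfate (HSO₄⁻)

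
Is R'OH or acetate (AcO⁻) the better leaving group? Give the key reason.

R'OH

R'OH is the better leaving group.
pKₐ(R'OH₂⁺) ≈ -2.4 versus pKₐ(CH₃COOH) ≈ 4.8: R'OH is the much weaker base.
Neutral; leaves from a protonated ether (an oxonium ion, R–O(H)R'⁺).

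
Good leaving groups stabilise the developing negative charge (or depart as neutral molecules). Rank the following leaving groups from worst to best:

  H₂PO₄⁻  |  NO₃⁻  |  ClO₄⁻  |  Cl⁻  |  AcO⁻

A good leaving group is a weak base: the lower the pKₐ of its conjugate acid, the more readily it departs.
ClO₄⁻: pKₐ(HClO₄) ≈ -10 — extremely weak base; rarely used for safety reasons
Cl⁻: pKₐ(HCl) ≈ -7
NO₃⁻: pKₐ(HNO₃) ≈ -1.3 — resonance-delocalised over three oxygens
H₂PO₄⁻: pKₐ(H₃PO₄) ≈ 2.1 — moderate base; biological leaving group after further activation
AcO⁻: pKₐ(CH₃COOH) ≈ 4.8 — resonance-stabilised but still a weak base
Reversing gives the worst-to-best order requested.

AcO⁻ < H₂PO₄⁻ < NO₃⁻ < Cl⁻ < ClO₄⁻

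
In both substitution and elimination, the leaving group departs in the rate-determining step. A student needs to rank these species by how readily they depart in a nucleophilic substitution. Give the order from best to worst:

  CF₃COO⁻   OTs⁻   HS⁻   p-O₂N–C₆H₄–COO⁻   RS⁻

OTs⁻ > CF₃COO⁻ > p-O₂N–C₆H₄–COO⁻ > HS⁻ > RS⁻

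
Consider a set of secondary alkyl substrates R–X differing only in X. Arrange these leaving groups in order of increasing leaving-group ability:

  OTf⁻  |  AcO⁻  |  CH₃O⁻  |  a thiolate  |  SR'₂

CH₃O⁻ < a thiolate < AcO⁻ < SR'₂ < OTf⁻

Rank by basicity of the departing species: weakest base leaves most easily.
OTf⁻: pKₐ(CF₃SO₃H (triflic acid)) ≈ -14 — charge spread over three oxygens and a CF₃ group; the premier leaving group in synthesis
SR'₂: pKₐ(R'₂SH⁺) ≈ -7 — neutral; leaves from a sulfonium salt (R–SR'₂⁺)
AcO⁻: pKₐ(CH₃COOH) ≈ 4.8 — resonance-stabilised but still a weak base
a thiolate: pKₐ(RSH (a thiol)) ≈ 10.5 — moderately basic; rarely leaves without activation
CH₃O⁻: pKₐ(CH₃OH) ≈ 15.5 — strong base; alkoxides do not leave unassisted
Listed from poorest to best leaving group as asked.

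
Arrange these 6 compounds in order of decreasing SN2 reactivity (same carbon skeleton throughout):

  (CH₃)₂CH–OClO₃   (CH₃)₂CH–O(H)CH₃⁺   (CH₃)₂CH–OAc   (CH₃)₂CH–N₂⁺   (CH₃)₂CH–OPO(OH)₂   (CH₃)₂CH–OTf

The skeletons are identical, so relative rate is governed entirely by leaving-group ability.
Rank by basicity of the departing species: weakest base leaves most easily.
(CH₃)₂CH–N₂⁺ loses N₂: no meaningful conjugate acid; N₂ departs as an exceptionally stable neutral molecule
(CH₃)₂CH–OTf loses OTf⁻: pKₐ(CF₃SO₃H (triflic acid)) ≈ -14
(CH₃)₂CH–OClO₃ loses ClO₄⁻: pKₐ(HClO₄) ≈ -10
(CH₃)₂CH–O(H)CH₃⁺ loses R'OH: pKₐ(R'OH₂⁺) ≈ -2.4
(CH₃)₂CH–OPO(OH)₂ loses H₂PO₄⁻: pKₐ(H₃PO₄) ≈ 2.1
(CH₃)₂CH–OAc loses AcO⁻: pKₐ(CH₃COOH) ≈ 4.8

(CH₃)₂CH–N₂⁺ > (CH₃)₂CH–OTf > (CH₃)₂CH–OClO₃ > (CH₃)₂CH–O(H)CH₃⁺ > (CH₃)₂CH–OPO(OH)₂ > (CH₃)₂CH–OAc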